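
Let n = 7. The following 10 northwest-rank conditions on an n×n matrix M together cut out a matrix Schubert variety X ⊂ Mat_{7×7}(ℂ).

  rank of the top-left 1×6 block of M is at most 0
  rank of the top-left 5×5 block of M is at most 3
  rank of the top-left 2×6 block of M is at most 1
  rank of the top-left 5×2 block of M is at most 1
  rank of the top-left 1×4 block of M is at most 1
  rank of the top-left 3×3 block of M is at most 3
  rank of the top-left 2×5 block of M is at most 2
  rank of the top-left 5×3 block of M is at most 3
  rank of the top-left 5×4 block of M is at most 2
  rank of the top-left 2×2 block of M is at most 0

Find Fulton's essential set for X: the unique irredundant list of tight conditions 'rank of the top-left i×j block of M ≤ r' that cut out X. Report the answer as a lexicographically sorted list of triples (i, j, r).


Rank table r_w(7×7) implied by the 10 constraints:

  row 1: 0, 0, 0, 0, 0, 0, 1
  row 2: 0, 0, 1, 1, 1, 1, 2
  row 3: 1, 1, 2, 2, 2, 2, 3
  row 4: 1, 1, 2, 2, 3, 3, 4
  row 5: 1, 1, 2, 2, 3, 4, 5
  row 6: 1, 2, 3, 3, 4, 5, 6
  row 7: 1, 2, 3, 4, 5, 6, 7

reading off 1-entries of Δ²R: w = (7, 3, 1, 5, 6, 2, 4).

ℓ(w)=12; the 4 essential cells (i,j,r):

[(1, 6, 0), (2, 2, 0), (5, 2, 1), (5, 4, 2)]


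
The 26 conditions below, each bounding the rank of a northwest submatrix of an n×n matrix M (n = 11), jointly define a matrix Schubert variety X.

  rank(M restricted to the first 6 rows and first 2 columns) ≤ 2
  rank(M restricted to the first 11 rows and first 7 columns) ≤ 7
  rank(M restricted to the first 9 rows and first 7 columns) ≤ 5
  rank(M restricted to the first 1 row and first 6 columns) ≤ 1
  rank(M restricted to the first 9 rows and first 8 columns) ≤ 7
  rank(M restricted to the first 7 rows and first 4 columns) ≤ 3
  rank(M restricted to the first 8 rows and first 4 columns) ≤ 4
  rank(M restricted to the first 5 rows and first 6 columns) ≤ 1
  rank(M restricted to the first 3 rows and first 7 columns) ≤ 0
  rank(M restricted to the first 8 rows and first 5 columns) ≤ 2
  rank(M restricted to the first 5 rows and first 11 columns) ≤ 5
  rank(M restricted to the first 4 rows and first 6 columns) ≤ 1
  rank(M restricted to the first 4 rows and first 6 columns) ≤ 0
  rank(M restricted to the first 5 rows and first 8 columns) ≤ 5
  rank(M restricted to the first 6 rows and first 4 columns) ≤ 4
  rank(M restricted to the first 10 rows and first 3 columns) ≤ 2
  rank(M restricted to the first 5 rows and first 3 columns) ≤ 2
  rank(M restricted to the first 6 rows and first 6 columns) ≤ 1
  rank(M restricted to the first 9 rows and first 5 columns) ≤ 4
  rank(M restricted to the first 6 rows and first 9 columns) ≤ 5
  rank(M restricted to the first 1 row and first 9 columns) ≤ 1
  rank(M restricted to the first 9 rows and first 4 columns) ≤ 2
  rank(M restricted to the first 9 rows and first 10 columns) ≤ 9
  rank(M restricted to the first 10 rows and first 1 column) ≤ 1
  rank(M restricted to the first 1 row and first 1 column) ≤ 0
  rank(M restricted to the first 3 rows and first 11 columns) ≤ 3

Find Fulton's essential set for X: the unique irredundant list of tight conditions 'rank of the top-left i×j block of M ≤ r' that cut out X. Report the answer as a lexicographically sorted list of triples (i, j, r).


Rank table r_w(11×11) implied by the 26 constraints:

  i=1: 0 | 0 | 0 | 0 | 0 | 0 | 0 | 1 | 1 | 1 | 1
  i=2: 0 | 0 | 0 | 0 | 0 | 0 | 0 | 1 | 2 | 2 | 2
  i=3: 0 | 0 | 0 | 0 | 0 | 0 | 0 | 1 | 2 | 3 | 3
  i=4: 0 | 0 | 0 | 0 | 0 | 0 | 1 | 2 | 3 | 4 | 4
  i=5: 1 | 1 | 1 | 1 | 1 | 1 | 2 | 3 | 4 | 5 | 5
  i=6: 1 | 1 | 1 | 1 | 1 | 1 | 2 | 3 | 4 | 5 | 6
  i=7: 1 | 2 | 2 | 2 | 2 | 2 | 3 | 4 | 5 | 6 | 7
  i=8: 1 | 2 | 2 | 2 | 2 | 3 | 4 | 5 | 6 | 7 | 8
  i=9: 1 | 2 | 2 | 2 | 3 | 4 | 5 | 6 | 7 | 8 | 9
  i=10: 1 | 2 | 2 | 3 | 4 | 5 | 6 | 7 | 8 | 9 | 10
  i=11: 1 | 2 | 3 | 4 | 5 | 6 | 7 | 8 | 9 | 10 | 11

hence w(1..11) = (8, 9, 10, 7, 1, 11, 2, 6, 5, 4, 3).

Fulton essential set (6 of the 38 Rothe cells):

[(3, 7, 0), (4, 6, 0), (6, 6, 1), (8, 5, 2), (9, 4, 2), (10, 3, 2)]


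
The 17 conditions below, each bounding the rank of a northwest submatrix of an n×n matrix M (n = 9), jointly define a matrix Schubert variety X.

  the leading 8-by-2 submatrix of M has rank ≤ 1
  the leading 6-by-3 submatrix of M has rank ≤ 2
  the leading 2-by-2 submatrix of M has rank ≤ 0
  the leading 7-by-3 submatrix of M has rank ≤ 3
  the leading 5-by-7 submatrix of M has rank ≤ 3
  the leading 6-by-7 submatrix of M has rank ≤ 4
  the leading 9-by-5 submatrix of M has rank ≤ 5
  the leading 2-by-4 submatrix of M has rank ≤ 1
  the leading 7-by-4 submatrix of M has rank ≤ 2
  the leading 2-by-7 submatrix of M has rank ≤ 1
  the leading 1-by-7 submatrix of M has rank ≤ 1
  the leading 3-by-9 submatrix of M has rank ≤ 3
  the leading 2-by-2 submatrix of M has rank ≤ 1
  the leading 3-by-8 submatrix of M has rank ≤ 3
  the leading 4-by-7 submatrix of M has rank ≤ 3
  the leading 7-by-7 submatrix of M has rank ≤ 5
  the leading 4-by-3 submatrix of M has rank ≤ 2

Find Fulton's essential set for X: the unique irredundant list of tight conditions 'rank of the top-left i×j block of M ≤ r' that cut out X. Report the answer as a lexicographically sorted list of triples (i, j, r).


Reconstructing r_w from the 17 given conditions:

  i=1: 0 | 0 | 1 | 1 | 1 | 1 | 1 | 1 | 1
  i=2: 0 | 0 | 1 | 1 | 1 | 1 | 1 | 2 | 2
  i=3: 1 | 1 | 2 | 2 | 2 | 2 | 2 | 3 | 3
  i=4: 1 | 1 | 2 | 2 | 3 | 3 | 3 | 4 | 4
  i=5: 1 | 1 | 2 | 2 | 3 | 3 | 3 | 4 | 5
  i=6: 1 | 1 | 2 | 2 | 3 | 4 | 4 | 5 | 6
  i=7: 1 | 1 | 2 | 2 | 3 | 4 | 5 | 6 | 7
  i=8: 1 | 1 | 2 | 3 | 4 | 5 | 6 | 7 | 8
  i=9: 1 | 2 | 3 | 4 | 5 | 6 | 7 | 8 | 9

second differences of R give the permutation w = (3, 8, 1, 5, 9, 6, 7, 4, 2).

D(w) has 19 cells with 5 SE-corners; essential set:

[(2, 2, 0), (2, 7, 1), (5, 7, 3), (7, 4, 2), (8, 2, 1)]


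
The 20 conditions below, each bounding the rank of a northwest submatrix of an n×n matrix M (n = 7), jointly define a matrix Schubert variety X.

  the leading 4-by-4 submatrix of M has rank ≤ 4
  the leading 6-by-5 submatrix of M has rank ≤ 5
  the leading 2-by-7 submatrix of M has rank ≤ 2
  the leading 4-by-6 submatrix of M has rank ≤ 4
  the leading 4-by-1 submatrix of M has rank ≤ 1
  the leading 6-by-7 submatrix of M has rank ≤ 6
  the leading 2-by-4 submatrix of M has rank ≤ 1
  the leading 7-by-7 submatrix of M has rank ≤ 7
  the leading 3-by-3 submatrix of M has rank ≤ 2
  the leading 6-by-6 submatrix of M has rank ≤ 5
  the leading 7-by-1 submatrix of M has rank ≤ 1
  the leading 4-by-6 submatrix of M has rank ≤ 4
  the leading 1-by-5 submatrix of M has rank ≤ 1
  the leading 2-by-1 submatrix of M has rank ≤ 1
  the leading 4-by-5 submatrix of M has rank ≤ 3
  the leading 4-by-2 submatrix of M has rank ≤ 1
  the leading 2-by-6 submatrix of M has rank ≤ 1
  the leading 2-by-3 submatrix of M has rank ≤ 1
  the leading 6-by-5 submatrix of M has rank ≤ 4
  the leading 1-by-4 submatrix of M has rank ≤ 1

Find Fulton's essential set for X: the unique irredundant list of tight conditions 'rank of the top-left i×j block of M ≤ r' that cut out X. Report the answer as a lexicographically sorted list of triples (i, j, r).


The tightest implied rank at each (i,j), from the 20 conditions:

  row 1: 1  1  1  1  1  1  1
  row 2: 1  1  1  1  1  1  2
  row 3: 1  1  2  2  2  2  3
  row 4: 1  1  2  3  3  3  4
  row 5: 1  2  3  4  4  4  5
  row 6: 1  2  3  4  4  5  6
  row 7: 1  2  3  4  5  6  7

so w = (1, 7, 3, 4, 2, 6, 5).

Rothe diagram D(w) (8 cells), 3 SE-corners (essential conditions):

[(2, 6, 1), (4, 2, 1), (6, 5, 4)]


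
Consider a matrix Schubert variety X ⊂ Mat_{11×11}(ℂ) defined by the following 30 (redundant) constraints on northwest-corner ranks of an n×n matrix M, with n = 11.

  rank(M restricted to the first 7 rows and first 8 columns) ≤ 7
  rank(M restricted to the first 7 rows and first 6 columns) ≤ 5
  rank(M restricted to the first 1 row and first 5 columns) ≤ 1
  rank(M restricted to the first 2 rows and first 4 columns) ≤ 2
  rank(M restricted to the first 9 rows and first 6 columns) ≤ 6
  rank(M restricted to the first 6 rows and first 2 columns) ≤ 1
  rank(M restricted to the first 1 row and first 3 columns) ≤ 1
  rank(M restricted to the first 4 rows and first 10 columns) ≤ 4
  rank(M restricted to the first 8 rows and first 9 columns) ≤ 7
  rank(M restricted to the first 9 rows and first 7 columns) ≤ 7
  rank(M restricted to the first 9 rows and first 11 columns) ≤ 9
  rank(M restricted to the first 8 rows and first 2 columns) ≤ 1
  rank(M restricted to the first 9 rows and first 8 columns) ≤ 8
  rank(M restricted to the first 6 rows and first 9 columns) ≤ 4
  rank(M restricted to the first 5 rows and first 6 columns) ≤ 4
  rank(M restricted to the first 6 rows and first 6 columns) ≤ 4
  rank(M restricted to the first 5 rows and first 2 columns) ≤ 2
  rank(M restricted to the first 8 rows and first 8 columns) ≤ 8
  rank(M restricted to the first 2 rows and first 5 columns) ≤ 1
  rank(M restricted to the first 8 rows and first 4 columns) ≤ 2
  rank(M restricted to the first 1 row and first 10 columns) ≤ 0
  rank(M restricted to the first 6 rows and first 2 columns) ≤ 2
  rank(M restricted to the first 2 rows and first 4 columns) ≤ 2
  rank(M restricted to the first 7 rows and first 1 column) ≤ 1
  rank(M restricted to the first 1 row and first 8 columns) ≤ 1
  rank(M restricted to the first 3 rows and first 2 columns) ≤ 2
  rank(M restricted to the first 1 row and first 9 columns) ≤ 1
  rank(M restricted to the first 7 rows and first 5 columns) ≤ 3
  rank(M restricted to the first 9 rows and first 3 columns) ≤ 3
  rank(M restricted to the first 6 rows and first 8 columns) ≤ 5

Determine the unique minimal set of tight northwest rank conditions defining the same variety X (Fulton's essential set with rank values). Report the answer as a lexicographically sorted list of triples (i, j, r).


Computing R[i][j] = min implied NW-rank bound (n=11, 30 conditions):

  row 1: 0 | 0 | 0 | 0 | 0 | 0 | 0 | 0 | 0 | 0 | 1
  row 2: 1 | 1 | 1 | 1 | 1 | 1 | 1 | 1 | 1 | 1 | 2
  row 3: 1 | 1 | 2 | 2 | 2 | 2 | 2 | 2 | 2 | 2 | 3
  row 4: 1 | 1 | 2 | 2 | 3 | 3 | 3 | 3 | 3 | 3 | 4
  row 5: 1 | 1 | 2 | 2 | 3 | 4 | 4 | 4 | 4 | 4 | 5
  row 6: 1 | 1 | 2 | 2 | 3 | 4 | 4 | 4 | 4 | 5 | 6
  row 7: 1 | 1 | 2 | 2 | 3 | 4 | 5 | 5 | 5 | 6 | 7
  row 8: 1 | 1 | 2 | 2 | 3 | 4 | 5 | 6 | 6 | 7 | 8
  row 9: 1 | 2 | 3 | 3 | 4 | 5 | 6 | 7 | 7 | 8 | 9
  row 10: 1 | 2 | 3 | 4 | 5 | 6 | 7 | 8 | 8 | 9 | 10
  row 11: 1 | 2 | 3 | 4 | 5 | 6 | 7 | 8 | 9 | 10 | 11

giving w = (11, 1, 3, 5, 6, 10, 7, 8, 2, 4, 9) via Δ²R.

D(w) has 24 cells with 4 SE-corners; essential set:

[(1, 10, 0), (6, 9, 4), (8, 2, 1), (8, 4, 2)]


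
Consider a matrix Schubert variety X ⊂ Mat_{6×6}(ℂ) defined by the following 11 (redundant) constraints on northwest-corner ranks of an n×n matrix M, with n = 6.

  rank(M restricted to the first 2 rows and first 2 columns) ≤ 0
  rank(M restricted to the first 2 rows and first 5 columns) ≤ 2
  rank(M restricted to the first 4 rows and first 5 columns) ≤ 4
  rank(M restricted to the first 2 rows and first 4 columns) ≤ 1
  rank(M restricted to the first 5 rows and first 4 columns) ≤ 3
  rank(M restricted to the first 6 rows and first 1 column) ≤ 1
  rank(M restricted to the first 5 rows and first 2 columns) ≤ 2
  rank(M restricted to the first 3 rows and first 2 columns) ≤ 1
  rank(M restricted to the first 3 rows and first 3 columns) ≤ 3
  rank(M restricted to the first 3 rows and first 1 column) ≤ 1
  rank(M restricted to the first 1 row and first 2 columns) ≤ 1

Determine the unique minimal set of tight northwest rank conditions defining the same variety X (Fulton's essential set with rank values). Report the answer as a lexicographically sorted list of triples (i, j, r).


Reconstructing r_w from the 11 given conditions:

  0 0 1 1 1 1
  0 0 1 1 2 2
  1 1 2 2 3 3
  1 2 3 3 4 4
  1 2 3 3 4 5
  1 2 3 4 5 6

second differences of R give the permutation w = (3, 5, 1, 2, 6, 4).

ℓ(w)=6; the 3 essential cells (i,j,r):

[(2, 2, 0), (2, 4, 1), (5, 4, 3)]


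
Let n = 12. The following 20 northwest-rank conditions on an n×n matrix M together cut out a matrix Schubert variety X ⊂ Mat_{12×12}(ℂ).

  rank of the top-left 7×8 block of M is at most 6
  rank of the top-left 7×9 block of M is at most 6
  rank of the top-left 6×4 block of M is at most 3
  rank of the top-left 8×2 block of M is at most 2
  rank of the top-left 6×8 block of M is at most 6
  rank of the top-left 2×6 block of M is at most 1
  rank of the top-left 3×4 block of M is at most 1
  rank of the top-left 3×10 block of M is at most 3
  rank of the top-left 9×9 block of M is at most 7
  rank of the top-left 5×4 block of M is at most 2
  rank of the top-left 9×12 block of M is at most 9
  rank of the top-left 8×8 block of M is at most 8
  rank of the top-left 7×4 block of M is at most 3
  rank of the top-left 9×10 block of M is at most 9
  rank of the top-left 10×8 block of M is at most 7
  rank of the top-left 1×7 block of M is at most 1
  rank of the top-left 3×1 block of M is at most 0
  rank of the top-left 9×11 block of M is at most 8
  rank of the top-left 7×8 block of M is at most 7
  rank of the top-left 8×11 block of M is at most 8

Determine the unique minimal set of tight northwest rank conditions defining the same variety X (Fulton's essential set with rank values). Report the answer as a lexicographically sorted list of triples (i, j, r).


Rank table r_w(12×12) implied by the 20 constraints:

  0 | 1 | 1 | 1 | 1 | 1 | 1 | 1 | 1 | 1 | 1 | 1
  0 | 1 | 1 | 1 | 1 | 1 | 2 | 2 | 2 | 2 | 2 | 2
  0 | 1 | 1 | 1 | 2 | 2 | 3 | 3 | 3 | 3 | 3 | 3
  1 | 2 | 2 | 2 | 3 | 3 | 4 | 4 | 4 | 4 | 4 | 4
  1 | 2 | 2 | 2 | 3 | 4 | 5 | 5 | 5 | 5 | 5 | 5
  1 | 2 | 3 | 3 | 4 | 5 | 6 | 6 | 6 | 6 | 6 | 6
  1 | 2 | 3 | 3 | 4 | 5 | 6 | 6 | 6 | 7 | 7 | 7
  1 | 2 | 3 | 4 | 5 | 6 | 7 | 7 | 7 | 8 | 8 | 8
  1 | 2 | 3 | 4 | 5 | 6 | 7 | 7 | 7 | 8 | 8 | 9
  1 | 2 | 3 | 4 | 5 | 6 | 7 | 7 | 8 | 9 | 9 | 10
  1 | 2 | 3 | 4 | 5 | 6 | 7 | 8 | 9 | 10 | 10 | 11
  1 | 2 | 3 | 4 | 5 | 6 | 7 | 8 | 9 | 10 | 11 | 12

the unique w with this rank table is (2, 7, 5, 1, 6, 3, 10, 4, 12, 9, 8, 11).

Rothe diagram D(w) (18 cells), 9 SE-corners (essential conditions):

[(2, 6, 1), (3, 1, 0), (3, 4, 1), (5, 4, 2), (7, 4, 3), (7, 9, 6), (9, 9, 7), (9, 11, 8), (10, 8, 7)]


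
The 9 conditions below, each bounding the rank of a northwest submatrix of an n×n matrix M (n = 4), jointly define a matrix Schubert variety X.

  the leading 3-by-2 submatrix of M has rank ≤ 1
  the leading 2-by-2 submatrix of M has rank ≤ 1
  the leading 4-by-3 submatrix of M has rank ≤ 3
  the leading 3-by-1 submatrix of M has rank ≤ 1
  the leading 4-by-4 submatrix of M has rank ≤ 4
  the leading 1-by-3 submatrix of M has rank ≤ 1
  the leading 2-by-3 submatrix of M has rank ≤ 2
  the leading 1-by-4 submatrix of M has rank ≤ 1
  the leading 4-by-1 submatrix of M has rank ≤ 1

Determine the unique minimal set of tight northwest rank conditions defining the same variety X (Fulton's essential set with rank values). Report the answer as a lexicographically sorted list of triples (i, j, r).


Computing R[i][j] = min implied NW-rank bound (n=4, 9 conditions):

  i=1: 1 1 1 1
  i=2: 1 1 2 2
  i=3: 1 1 2 3
  i=4: 1 2 3 4

giving w = (1, 3, 4, 2) via Δ²R.

ℓ(w)=2; the 1 essential cell (i,j,r):

[(3, 2, 1)]


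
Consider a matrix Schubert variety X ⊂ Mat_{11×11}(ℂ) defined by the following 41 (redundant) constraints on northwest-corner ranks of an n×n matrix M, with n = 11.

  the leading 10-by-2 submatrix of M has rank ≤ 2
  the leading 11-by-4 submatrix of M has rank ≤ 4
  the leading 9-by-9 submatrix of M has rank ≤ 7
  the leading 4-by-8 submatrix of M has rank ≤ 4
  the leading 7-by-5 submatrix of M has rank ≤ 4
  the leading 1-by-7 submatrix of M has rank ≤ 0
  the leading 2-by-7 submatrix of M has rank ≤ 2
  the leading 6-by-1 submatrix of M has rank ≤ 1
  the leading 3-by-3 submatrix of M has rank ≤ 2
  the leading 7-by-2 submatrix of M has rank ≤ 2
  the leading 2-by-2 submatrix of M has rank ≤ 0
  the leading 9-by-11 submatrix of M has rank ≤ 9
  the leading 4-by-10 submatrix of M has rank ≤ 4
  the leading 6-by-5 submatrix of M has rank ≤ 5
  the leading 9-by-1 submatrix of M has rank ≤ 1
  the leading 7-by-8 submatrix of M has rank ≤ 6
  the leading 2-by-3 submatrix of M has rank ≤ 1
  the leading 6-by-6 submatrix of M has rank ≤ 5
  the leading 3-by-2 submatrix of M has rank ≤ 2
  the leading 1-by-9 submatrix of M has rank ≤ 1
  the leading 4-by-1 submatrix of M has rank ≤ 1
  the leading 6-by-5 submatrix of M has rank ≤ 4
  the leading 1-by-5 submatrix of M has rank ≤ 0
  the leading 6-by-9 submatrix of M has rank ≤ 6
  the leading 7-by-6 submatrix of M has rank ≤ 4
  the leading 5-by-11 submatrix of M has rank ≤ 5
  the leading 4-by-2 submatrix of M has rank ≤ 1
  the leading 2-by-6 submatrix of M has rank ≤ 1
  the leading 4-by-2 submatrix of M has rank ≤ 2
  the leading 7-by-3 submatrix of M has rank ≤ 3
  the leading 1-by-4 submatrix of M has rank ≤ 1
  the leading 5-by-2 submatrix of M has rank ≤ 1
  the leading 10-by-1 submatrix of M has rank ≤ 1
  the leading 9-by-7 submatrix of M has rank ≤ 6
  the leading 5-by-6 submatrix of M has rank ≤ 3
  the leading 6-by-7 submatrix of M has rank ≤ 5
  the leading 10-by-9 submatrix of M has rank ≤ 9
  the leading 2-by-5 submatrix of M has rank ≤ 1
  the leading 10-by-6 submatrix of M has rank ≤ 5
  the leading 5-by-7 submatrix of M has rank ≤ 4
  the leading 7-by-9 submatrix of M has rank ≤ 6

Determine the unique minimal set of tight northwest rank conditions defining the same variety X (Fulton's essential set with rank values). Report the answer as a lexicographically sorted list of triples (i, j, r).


The tightest implied rank at each (i,j), from the 41 conditions:

  row 1: 0  0  0  0  0  0  0  1  1  1  1
  row 2: 0  0  1  1  1  1  1  2  2  2  2
  row 3: 1  1  2  2  2  2  2  3  3  3  3
  row 4: 1  1  2  3  3  3  3  4  4  4  4
  row 5: 1  1  2  3  3  3  4  5  5  5  5
  row 6: 1  2  3  4  4  4  5  6  6  6  6
  row 7: 1  2  3  4  4  4  5  6  6  7  7
  row 8: 1  2  3  4  5  5  6  7  7  8  8
  row 9: 1  2  3  4  5  5  6  7  7  8  9
  row 10: 1  2  3  4  5  5  6  7  8  9  10
  row 11: 1  2  3  4  5  6  7  8  9  10  11

the unique w with this rank table is (8, 3, 1, 4, 7, 2, 10, 5, 11, 9, 6).

ℓ(w)=19; the 8 essential cells (i,j,r):

[(1, 7, 0), (2, 2, 0), (5, 2, 1), (5, 6, 3), (7, 6, 4), (7, 9, 6), (9, 9, 7), (10, 6, 5)]


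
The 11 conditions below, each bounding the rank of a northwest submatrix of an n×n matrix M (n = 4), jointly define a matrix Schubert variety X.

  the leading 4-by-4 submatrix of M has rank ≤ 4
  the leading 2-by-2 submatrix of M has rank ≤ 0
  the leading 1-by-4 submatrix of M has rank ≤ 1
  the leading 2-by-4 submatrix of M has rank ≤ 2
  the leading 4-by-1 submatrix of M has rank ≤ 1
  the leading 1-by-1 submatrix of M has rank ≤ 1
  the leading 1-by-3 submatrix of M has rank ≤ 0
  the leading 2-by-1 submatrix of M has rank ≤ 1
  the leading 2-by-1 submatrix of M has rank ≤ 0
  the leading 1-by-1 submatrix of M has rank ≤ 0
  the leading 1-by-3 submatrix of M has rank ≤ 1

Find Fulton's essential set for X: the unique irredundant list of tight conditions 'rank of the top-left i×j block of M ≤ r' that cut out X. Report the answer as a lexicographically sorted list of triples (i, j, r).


Computing R[i][j] = min implied NW-rank bound (n=4, 11 conditions):

  0 0 0 1
  0 0 1 2
  1 1 2 3
  1 2 3 4

the unique w with this rank table is (4, 3, 1, 2).

D(w) has 5 cells with 2 SE-corners; essential set:

[(1, 3, 0), (2, 2, 0)]


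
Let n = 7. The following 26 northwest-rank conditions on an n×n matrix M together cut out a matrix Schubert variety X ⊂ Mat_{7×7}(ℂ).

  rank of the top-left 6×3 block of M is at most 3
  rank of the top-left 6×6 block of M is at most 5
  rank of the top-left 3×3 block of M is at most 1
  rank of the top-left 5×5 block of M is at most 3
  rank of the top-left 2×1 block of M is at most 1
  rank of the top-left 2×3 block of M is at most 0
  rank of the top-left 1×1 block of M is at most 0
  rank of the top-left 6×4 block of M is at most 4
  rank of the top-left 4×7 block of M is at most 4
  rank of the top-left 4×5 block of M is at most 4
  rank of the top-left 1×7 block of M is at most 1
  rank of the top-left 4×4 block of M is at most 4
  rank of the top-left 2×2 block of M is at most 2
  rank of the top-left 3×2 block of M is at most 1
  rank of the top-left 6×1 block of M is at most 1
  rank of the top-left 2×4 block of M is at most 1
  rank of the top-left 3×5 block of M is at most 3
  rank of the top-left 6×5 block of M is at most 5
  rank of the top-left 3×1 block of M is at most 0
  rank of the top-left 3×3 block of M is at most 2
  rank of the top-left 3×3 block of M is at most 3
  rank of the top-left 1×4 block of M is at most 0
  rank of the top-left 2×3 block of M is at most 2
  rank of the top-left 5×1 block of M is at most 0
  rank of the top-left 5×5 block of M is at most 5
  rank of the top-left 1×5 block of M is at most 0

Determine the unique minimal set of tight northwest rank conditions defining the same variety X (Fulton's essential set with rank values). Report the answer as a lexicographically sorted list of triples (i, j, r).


The tightest implied rank at each (i,j), from the 26 conditions:

  row 1: 0, 0, 0, 0, 0, 1, 1
  row 2: 0, 0, 0, 1, 1, 2, 2
  row 3: 0, 1, 1, 2, 2, 3, 3
  row 4: 0, 1, 2, 3, 3, 4, 4
  row 5: 0, 1, 2, 3, 3, 4, 5
  row 6: 1, 2, 3, 4, 4, 5, 6
  row 7: 1, 2, 3, 4, 5, 6, 7

so w = (6, 4, 2, 3, 7, 1, 5).

D(w) has 12 cells with 4 SE-corners; essential set:

[(1, 5, 0), (2, 3, 0), (5, 1, 0), (5, 5, 3)]


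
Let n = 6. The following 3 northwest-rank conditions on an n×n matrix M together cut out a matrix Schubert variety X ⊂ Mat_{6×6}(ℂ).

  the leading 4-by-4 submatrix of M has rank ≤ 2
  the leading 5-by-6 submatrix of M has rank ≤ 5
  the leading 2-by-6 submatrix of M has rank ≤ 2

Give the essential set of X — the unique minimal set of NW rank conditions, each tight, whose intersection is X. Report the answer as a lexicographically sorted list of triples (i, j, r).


Computing R[i][j] = min implied NW-rank bound (n=6, 3 conditions):

  i=1: 1 | 1 | 1 | 1 | 1 | 1
  i=2: 1 | 2 | 2 | 2 | 2 | 2
  i=3: 1 | 2 | 2 | 2 | 3 | 3
  i=4: 1 | 2 | 2 | 2 | 3 | 4
  i=5: 1 | 2 | 3 | 3 | 4 | 5
  i=6: 1 | 2 | 3 | 4 | 5 | 6

the unique w with this rank table is (1, 2, 5, 6, 3, 4).

D(w) has 4 cells with 1 SE-corner; essential set:

[(4, 4, 2)]


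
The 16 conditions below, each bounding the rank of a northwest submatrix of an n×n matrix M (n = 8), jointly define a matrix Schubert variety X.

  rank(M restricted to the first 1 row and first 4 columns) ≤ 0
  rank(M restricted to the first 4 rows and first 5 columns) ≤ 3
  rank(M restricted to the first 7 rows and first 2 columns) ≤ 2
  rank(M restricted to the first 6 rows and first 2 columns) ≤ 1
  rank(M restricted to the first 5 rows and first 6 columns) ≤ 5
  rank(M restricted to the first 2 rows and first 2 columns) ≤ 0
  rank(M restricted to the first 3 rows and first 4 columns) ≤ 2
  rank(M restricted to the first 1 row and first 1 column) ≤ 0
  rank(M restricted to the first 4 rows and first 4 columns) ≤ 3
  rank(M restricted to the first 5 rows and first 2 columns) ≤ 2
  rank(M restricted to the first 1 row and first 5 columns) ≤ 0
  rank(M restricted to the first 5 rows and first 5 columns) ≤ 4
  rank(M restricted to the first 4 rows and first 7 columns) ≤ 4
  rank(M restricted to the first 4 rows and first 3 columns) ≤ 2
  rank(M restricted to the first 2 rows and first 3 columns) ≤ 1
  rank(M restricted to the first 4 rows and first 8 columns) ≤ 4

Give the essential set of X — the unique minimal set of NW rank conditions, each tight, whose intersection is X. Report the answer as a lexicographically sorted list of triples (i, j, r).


Recovering R(i,j) via the rank-extension bound from the 16 conditions:

  0  0  0  0  0  1  1  1
  0  0  1  1  1  2  2  2
  1  1  2  2  2  3  3  3
  1  1  2  3  3  4  4  4
  1  1  2  3  4  5  5  5
  1  1  2  3  4  5  6  6
  1  2  3  4  5  6  7  7
  1  2  3  4  5  6  7  8

hence w(1..8) = (6, 3, 1, 4, 5, 7, 2, 8).

ℓ(w)=10; the 3 essential cells (i,j,r):

[(1, 5, 0), (2, 2, 0), (6, 2, 1)]


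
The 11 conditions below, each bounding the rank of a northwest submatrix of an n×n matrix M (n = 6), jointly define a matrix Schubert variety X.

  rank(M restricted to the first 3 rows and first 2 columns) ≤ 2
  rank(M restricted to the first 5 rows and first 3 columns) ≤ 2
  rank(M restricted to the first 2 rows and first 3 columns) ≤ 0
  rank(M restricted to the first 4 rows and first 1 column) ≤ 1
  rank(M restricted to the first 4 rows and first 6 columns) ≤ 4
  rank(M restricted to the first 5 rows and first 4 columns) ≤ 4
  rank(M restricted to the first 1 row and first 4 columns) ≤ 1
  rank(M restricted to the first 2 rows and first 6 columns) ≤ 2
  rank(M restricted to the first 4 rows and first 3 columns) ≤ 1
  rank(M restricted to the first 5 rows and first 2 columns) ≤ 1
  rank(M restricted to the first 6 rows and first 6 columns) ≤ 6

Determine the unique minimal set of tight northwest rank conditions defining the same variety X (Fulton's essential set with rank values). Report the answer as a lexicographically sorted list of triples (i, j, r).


Reconstructing r_w from the 11 given conditions:

  R[1]: 0  0  0  1  1  1
  R[2]: 0  0  0  1  2  2
  R[3]: 1  1  1  2  3  3
  R[4]: 1  1  1  2  3  4
  R[5]: 1  1  2  3  4  5
  R[6]: 1  2  3  4  5  6

hence w(1..6) = (4, 5, 1, 6, 3, 2).

|D(w)|=9, |Ess(w)|=3:

[(2, 3, 0), (4, 3, 1), (5, 2, 1)]


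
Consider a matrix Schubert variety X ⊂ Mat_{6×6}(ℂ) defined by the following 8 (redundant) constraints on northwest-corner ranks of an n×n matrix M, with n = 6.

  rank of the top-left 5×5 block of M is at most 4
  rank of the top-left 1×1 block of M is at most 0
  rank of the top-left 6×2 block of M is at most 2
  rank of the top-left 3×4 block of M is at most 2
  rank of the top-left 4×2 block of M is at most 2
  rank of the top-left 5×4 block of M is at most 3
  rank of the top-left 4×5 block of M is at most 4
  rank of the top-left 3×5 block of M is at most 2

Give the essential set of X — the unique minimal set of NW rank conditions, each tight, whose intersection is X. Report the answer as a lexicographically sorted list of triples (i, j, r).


Reconstructing r_w from the 8 given conditions:

  R[1]: 0, 1, 1, 1, 1, 1
  R[2]: 1, 2, 2, 2, 2, 2
  R[3]: 1, 2, 2, 2, 2, 3
  R[4]: 1, 2, 3, 3, 3, 4
  R[5]: 1, 2, 3, 3, 4, 5
  R[6]: 1, 2, 3, 4, 5, 6

reading off 1-entries of Δ²R: w = (2, 1, 6, 3, 5, 4).

Rothe diagram D(w) (5 cells), 3 SE-corners (essential conditions):

[(1, 1, 0), (3, 5, 2), (5, 4, 3)]


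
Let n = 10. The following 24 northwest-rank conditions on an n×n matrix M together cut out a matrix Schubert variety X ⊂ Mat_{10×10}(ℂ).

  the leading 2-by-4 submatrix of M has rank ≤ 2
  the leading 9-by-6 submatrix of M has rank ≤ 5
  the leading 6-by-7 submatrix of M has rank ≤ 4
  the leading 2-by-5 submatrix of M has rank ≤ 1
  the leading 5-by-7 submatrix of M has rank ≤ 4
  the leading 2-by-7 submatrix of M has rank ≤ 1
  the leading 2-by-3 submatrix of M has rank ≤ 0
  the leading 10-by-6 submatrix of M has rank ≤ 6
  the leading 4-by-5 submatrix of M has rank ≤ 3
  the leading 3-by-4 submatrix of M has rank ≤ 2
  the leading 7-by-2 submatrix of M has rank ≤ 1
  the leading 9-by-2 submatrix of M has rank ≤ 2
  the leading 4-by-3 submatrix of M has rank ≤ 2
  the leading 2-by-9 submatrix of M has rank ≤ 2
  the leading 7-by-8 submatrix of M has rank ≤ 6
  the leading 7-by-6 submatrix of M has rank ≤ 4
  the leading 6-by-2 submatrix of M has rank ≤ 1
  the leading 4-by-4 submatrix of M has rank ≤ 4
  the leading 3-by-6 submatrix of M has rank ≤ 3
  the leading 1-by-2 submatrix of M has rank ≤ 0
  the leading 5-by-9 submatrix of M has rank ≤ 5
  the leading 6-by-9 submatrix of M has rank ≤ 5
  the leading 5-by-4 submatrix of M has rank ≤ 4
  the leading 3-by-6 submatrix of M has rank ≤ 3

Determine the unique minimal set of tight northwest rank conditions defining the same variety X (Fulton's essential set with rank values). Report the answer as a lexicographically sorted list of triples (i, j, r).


Recovering R(i,j) via the rank-extension bound from the 24 conditions:

  R[1]: 0 0 0 1 1 1 1 1 1 1
  R[2]: 0 0 0 1 1 1 1 2 2 2
  R[3]: 1 1 1 2 2 2 2 3 3 3
  R[4]: 1 1 2 3 3 3 3 4 4 4
  R[5]: 1 1 2 3 4 4 4 5 5 5
  R[6]: 1 1 2 3 4 4 4 5 5 6
  R[7]: 1 1 2 3 4 4 5 6 6 7
  R[8]: 1 2 3 4 5 5 6 7 7 8
  R[9]: 1 2 3 4 5 5 6 7 8 9
  R[10]: 1 2 3 4 5 6 7 8 9 10

so w = (4, 8, 1, 3, 5, 10, 7, 2, 9, 6).

Rothe diagram D(w) (18 cells), 7 SE-corners (essential conditions):

[(2, 3, 0), (2, 7, 1), (6, 7, 4), (6, 9, 5), (7, 2, 1), (7, 6, 4), (9, 6, 5)]


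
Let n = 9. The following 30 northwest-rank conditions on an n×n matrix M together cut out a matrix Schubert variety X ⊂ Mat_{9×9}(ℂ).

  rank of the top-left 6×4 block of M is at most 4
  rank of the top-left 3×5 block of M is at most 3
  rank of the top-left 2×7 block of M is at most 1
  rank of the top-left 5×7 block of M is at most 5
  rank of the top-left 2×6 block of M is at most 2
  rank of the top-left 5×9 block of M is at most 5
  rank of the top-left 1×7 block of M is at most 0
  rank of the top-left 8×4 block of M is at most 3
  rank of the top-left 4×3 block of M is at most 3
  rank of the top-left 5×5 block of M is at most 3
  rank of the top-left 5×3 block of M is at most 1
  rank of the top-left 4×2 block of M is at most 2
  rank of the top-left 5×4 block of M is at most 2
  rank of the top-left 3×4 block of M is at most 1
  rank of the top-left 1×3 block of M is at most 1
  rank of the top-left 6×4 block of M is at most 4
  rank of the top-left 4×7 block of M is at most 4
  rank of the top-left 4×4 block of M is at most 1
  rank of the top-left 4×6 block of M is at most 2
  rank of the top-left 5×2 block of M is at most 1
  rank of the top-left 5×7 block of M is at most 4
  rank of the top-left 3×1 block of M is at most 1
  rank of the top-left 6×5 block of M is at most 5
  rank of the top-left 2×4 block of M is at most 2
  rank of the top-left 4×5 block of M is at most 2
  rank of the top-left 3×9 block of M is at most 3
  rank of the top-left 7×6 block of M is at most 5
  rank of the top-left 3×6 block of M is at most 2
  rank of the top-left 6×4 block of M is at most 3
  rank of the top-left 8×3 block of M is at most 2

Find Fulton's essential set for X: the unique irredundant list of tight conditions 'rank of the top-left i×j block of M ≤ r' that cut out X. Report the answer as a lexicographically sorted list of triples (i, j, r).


The tightest implied rank at each (i,j), from the 30 conditions:

  R[1]: 0 | 0 | 0 | 0 | 0 | 0 | 0 | 1 | 1
  R[2]: 1 | 1 | 1 | 1 | 1 | 1 | 1 | 2 | 2
  R[3]: 1 | 1 | 1 | 1 | 2 | 2 | 2 | 3 | 3
  R[4]: 1 | 1 | 1 | 1 | 2 | 2 | 3 | 4 | 4
  R[5]: 1 | 1 | 1 | 2 | 3 | 3 | 4 | 5 | 5
  R[6]: 1 | 2 | 2 | 3 | 4 | 4 | 5 | 6 | 6
  R[7]: 1 | 2 | 2 | 3 | 4 | 5 | 6 | 7 | 7
  R[8]: 1 | 2 | 2 | 3 | 4 | 5 | 6 | 7 | 8
  R[9]: 1 | 2 | 3 | 4 | 5 | 6 | 7 | 8 | 9

second differences of R give the permutation w = (8, 1, 5, 7, 4, 2, 6, 9, 3).

ℓ(w)=18; the 5 essential cells (i,j,r):

[(1, 7, 0), (4, 4, 1), (4, 6, 2), (5, 3, 1), (8, 3, 2)]


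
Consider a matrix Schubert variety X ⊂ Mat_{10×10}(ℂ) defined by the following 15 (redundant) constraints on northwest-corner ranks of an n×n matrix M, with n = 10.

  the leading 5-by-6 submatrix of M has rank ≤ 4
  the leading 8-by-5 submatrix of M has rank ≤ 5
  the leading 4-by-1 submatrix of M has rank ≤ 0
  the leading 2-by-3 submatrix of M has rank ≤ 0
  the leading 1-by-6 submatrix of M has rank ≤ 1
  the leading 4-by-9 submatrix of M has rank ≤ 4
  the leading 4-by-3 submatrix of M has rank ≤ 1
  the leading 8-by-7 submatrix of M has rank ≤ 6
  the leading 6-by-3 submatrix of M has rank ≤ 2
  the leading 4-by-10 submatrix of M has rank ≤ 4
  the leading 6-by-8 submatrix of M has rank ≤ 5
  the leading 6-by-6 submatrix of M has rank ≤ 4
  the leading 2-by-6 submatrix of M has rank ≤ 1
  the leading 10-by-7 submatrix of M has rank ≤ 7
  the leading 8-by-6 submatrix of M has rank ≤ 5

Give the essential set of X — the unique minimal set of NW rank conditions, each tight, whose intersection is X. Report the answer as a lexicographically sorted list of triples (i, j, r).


Computing R[i][j] = min implied NW-rank bound (n=10, 15 conditions):

  i=1: 0 0 0 1 1 1 1 1 1 1
  i=2: 0 0 0 1 1 1 2 2 2 2
  i=3: 0 1 1 2 2 2 3 3 3 3
  i=4: 0 1 1 2 3 3 4 4 4 4
  i=5: 1 2 2 3 4 4 5 5 5 5
  i=6: 1 2 2 3 4 4 5 5 6 6
  i=7: 1 2 3 4 5 5 6 6 7 7
  i=8: 1 2 3 4 5 5 6 7 8 8
  i=9: 1 2 3 4 5 6 7 8 9 9
  i=10: 1 2 3 4 5 6 7 8 9 10

reading off 1-entries of Δ²R: w = (4, 7, 2, 5, 1, 9, 3, 8, 6, 10).

|D(w)|=15, |Ess(w)|=8:

[(2, 3, 0), (2, 6, 1), (4, 1, 0), (4, 3, 1), (6, 3, 2), (6, 6, 4), (6, 8, 5), (8, 6, 5)]


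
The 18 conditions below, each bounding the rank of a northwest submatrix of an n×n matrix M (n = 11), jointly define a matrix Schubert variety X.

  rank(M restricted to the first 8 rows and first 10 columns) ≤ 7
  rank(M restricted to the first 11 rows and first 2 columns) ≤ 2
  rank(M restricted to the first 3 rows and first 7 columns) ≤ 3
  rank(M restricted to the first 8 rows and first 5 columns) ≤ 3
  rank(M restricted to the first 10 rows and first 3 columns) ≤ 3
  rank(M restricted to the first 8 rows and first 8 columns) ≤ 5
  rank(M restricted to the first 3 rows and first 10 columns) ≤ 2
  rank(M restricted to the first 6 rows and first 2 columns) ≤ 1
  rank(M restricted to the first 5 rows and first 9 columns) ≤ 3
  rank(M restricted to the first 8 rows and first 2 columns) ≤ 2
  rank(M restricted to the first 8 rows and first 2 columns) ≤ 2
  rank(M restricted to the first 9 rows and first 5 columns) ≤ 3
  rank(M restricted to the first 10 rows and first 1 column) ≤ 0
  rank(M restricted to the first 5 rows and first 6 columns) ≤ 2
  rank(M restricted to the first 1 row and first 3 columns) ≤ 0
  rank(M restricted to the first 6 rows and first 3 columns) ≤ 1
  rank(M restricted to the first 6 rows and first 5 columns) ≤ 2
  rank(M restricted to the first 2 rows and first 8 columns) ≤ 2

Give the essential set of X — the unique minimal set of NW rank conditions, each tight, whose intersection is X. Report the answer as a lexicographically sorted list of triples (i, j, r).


The tightest implied rank at each (i,j), from the 18 conditions:

  0 | 0 | 0 | 1 | 1 | 1 | 1 | 1 | 1 | 1 | 1
  0 | 1 | 1 | 2 | 2 | 2 | 2 | 2 | 2 | 2 | 2
  0 | 1 | 1 | 2 | 2 | 2 | 2 | 2 | 2 | 2 | 3
  0 | 1 | 1 | 2 | 2 | 2 | 3 | 3 | 3 | 3 | 4
  0 | 1 | 1 | 2 | 2 | 2 | 3 | 3 | 3 | 4 | 5
  0 | 1 | 1 | 2 | 2 | 3 | 4 | 4 | 4 | 5 | 6
  0 | 1 | 2 | 3 | 3 | 4 | 5 | 5 | 5 | 6 | 7
  0 | 1 | 2 | 3 | 3 | 4 | 5 | 5 | 6 | 7 | 8
  0 | 1 | 2 | 3 | 3 | 4 | 5 | 6 | 7 | 8 | 9
  0 | 1 | 2 | 3 | 4 | 5 | 6 | 7 | 8 | 9 | 10
  1 | 2 | 3 | 4 | 5 | 6 | 7 | 8 | 9 | 10 | 11

hence w(1..11) = (4, 2, 11, 7, 10, 6, 3, 9, 8, 5, 1).

|D(w)|=32, |Ess(w)|=9:

[(1, 3, 0), (3, 10, 2), (5, 6, 2), (5, 9, 3), (6, 3, 1), (6, 5, 2), (8, 8, 5), (9, 5, 3), (10, 1, 0)]


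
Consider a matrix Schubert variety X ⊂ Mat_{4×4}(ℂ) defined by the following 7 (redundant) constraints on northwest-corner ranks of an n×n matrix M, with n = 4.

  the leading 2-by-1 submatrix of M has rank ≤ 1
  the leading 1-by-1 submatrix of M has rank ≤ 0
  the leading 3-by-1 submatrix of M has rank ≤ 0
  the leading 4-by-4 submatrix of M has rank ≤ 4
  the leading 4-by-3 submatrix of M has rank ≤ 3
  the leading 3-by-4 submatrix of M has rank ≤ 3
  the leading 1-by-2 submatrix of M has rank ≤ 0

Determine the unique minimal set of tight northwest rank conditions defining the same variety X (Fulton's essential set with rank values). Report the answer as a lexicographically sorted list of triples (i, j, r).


Reconstructing r_w from the 7 given conditions:

  R[1]: 0  0  1  1
  R[2]: 0  1  2  2
  R[3]: 0  1  2  3
  R[4]: 1  2  3  4

giving w = (3, 2, 4, 1) via Δ²R.

Rothe diagram D(w) (4 cells), 2 SE-corners (essential conditions):

[(1, 2, 0), (3, 1, 0)]


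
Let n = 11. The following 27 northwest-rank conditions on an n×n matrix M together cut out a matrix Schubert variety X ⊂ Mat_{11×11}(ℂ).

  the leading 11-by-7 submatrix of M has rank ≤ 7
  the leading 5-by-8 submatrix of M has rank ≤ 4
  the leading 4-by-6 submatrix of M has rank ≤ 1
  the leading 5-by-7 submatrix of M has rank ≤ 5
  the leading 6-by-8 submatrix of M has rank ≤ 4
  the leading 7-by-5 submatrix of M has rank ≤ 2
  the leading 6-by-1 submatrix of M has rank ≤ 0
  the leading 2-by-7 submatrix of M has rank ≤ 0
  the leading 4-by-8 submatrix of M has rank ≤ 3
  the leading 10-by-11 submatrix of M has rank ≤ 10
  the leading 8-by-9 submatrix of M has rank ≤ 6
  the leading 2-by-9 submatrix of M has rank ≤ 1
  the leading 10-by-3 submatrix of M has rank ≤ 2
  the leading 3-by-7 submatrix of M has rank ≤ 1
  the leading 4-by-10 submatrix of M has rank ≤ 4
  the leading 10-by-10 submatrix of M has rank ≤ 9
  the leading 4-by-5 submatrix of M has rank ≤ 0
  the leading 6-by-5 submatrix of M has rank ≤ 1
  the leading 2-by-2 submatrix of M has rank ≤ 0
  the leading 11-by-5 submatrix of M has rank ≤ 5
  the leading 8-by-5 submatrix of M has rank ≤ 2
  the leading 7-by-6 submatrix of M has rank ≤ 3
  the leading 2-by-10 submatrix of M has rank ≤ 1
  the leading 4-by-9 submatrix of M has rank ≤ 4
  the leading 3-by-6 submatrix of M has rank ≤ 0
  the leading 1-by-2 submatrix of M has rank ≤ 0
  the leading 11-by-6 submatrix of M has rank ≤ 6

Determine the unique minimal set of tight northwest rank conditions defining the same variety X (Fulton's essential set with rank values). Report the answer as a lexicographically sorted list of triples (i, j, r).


Rank table r_w(11×11) implied by the 27 constraints:

  i=1: 0 0 0 0 0 0 0 1 1 1 1
  i=2: 0 0 0 0 0 0 0 1 1 1 2
  i=3: 0 0 0 0 0 0 1 2 2 2 3
  i=4: 0 0 0 0 0 1 2 3 3 3 4
  i=5: 0 1 1 1 1 2 3 4 4 4 5
  i=6: 0 1 1 1 1 2 3 4 5 5 6
  i=7: 1 2 2 2 2 3 4 5 6 6 7
  i=8: 1 2 2 2 2 3 4 5 6 7 8
  i=9: 1 2 2 3 3 4 5 6 7 8 9
  i=10: 1 2 2 3 4 5 6 7 8 9 10
  i=11: 1 2 3 4 5 6 7 8 9 10 11

so w = (8, 11, 7, 6, 2, 9, 1, 10, 4, 5, 3).

|D(w)|=37, |Ess(w)|=8:

[(2, 7, 0), (2, 10, 1), (3, 6, 0), (4, 5, 0), (6, 1, 0), (6, 5, 1), (8, 5, 2), (10, 3, 2)]


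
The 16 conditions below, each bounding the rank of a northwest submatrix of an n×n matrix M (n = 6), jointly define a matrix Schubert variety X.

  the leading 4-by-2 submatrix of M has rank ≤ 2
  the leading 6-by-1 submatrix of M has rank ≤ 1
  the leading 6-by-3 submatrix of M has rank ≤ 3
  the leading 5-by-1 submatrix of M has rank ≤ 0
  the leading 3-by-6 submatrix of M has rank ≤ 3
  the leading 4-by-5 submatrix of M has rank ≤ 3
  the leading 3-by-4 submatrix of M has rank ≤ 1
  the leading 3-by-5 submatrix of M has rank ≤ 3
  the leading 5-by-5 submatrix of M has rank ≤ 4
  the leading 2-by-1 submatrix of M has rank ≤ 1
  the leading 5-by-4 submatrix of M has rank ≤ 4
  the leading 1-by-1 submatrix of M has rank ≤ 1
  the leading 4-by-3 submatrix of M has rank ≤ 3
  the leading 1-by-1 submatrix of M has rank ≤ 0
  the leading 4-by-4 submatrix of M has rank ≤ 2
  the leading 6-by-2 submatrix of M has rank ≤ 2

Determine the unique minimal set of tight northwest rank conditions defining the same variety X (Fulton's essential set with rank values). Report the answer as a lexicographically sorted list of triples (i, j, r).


The tightest implied rank at each (i,j), from the 16 conditions:

  R[1]: 0 | 1 | 1 | 1 | 1 | 1
  R[2]: 0 | 1 | 1 | 1 | 2 | 2
  R[3]: 0 | 1 | 1 | 1 | 2 | 3
  R[4]: 0 | 1 | 2 | 2 | 3 | 4
  R[5]: 0 | 1 | 2 | 3 | 4 | 5
  R[6]: 1 | 2 | 3 | 4 | 5 | 6

giving w = (2, 5, 6, 3, 4, 1) via Δ²R.

|D(w)|=9, |Ess(w)|=2:

[(3, 4, 1), (5, 1, 0)]
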